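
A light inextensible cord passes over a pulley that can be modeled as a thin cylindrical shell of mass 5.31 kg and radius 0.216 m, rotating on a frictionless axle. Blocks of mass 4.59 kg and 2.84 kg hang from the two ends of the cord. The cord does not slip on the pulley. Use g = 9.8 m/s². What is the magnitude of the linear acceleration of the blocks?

I = MR² = (5.31)(0.216)² = 0.2477 kg·m².
Heavier block: m₁g − T₁ = m₁a. Lighter block: T₂ − m₂g = m₂a.
Pulley: (T₁ − T₂)R = Iα = I(a/R), so T₁ − T₂ = (I/R²)a = 1·M_p a = 5.310·a.
Adding the three: (m₁ − m₂)g = (m₁ + m₂ + 5.310)a, so a = (4.59 − 2.84)(9.8)/(4.59 + 2.84 + 5.310) = 1.346 m/s².

a ≈ 1.35 m/s²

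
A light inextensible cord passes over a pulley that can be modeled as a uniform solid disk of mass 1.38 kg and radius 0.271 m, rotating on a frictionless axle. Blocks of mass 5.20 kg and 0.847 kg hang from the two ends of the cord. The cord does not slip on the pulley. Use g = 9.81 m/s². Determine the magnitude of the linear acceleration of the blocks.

I = ½MR² = (1/2)(1.38)(0.271)² = 0.05067 kg·m².
Heavier block: m₁g − T₁ = m₁a. Lighter block: T₂ − m₂g = m₂a.
Pulley: (T₁ − T₂)R = Iα = I(a/R), so T₁ − T₂ = (I/R²)a = (1/2)M_p a = 0.6900·a.
Adding the three: (m₁ − m₂)g = (m₁ + m₂ + 0.6900)a, so a = (5.20 − 0.847)(9.81)/(5.20 + 0.847 + 0.6900) = 6.339 m/s².

a ≈ 6.34 m/s²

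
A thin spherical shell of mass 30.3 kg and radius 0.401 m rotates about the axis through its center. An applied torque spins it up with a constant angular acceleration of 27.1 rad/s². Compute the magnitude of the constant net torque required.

I = (2/3)MR² = (2/3)(30.3)(0.401)² = 3.248 kg·m².
τ = Iα = (3.248)(27.10) = 88.03 N·m.

τ ≈ 88.0 N·m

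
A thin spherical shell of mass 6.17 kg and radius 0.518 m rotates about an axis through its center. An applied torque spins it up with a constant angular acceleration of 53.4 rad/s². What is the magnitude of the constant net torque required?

I = (2/3)MR² = (2/3)(6.17)(0.518)² = 1.104 kg·m².
τ = Iα = (1.104)(53.40) = 58.94 N·m.

τ ≈ 58.9 N·m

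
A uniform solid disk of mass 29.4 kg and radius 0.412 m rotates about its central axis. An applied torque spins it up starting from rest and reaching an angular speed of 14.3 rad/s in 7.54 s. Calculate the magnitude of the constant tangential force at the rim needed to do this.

F ≈ 11.5 N

I = ½MR² = (1/2)(29.4)(0.412)² = 2.495 kg·m².
α = Δω/Δt = (14.3 − 0)/7.54 = 1.897 rad/s².
The required torque is τ = Iα = (2.495)(1.897) = 4.732 N·m.
A tangential force at the rim gives τ = FR, so F = τ/R = 4.732/0.412 = 11.49 N.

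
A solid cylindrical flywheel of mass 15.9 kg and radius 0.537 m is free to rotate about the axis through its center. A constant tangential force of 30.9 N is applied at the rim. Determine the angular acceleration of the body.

α ≈ 7.24 rad/s²

I = ½MR² = (1/2)(15.9)(0.537)² = 2.293 kg·m².
τ = F R = (30.9)(0.537) = 16.59 N·m.
Newton's second law for rotation, τ = Iα, gives α = τ/I = 16.59/2.293 = 7.238 rad/s².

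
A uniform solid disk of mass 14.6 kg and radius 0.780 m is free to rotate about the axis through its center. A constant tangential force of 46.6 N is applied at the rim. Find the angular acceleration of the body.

I = ½MR² = (1/2)(14.6)(0.780)² = 4.441 kg·m².
τ = F R = (46.6)(0.780) = 36.35 N·m.
From τ = Iα: α = 36.35/4.441 = 8.184 rad/s².

α ≈ 8.18 rad/s²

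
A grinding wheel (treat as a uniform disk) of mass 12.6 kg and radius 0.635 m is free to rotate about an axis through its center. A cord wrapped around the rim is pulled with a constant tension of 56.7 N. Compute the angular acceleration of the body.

I = ½MR² = (1/2)(12.6)(0.635)² = 2.540 kg·m².
τ = F R = (56.7)(0.635) = 36.00 N·m.
From τ = Iα: α = 36.00/2.540 = 14.17 rad/s².

α ≈ 14.2 rad/s²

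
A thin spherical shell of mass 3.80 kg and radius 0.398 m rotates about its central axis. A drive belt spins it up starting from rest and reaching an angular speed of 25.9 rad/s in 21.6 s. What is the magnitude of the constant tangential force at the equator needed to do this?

F ≈ 1.21 N

I = (2/3)MR² = (2/3)(3.80)(0.398)² = 0.4013 kg·m².
α = Δω/Δt = (25.9 − 0)/21.6 = 1.199 rad/s².
The required torque is τ = Iα = (0.4013)(1.199) = 0.4812 N·m.
A tangential force at the equator gives τ = FR, so F = τ/R = 0.4812/0.398 = 1.209 N.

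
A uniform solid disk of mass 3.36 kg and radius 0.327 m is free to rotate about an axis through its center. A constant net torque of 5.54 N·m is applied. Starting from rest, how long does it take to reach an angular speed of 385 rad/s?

t ≈ 12.5 s

I = ½MR² = (1/2)(3.36)(0.327)² = 0.1796 kg·m².
α = τ/I = 5.54/0.1796 = 30.84 rad/s².
ω = αt ⇒ t = ω/α = 385/30.84 = 12.48 s.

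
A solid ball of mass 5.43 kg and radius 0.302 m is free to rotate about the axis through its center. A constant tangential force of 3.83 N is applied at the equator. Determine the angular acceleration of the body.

α ≈ 5.84 rad/s²

I = (2/5)MR² = (2/5)(5.43)(0.302)² = 0.1981 kg·m².
τ = F R = (3.83)(0.302) = 1.157 N·m.
From τ = Iα: α = 1.157/0.1981 = 5.839 rad/s².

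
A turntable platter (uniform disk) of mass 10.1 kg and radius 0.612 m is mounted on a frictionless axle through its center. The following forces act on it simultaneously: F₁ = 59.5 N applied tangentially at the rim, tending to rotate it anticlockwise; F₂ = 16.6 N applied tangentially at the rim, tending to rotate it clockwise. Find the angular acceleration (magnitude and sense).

α ≈ 13.9 rad/s², anticlockwise

I = ½MR² = (1/2)(10.1)(0.612)² = 1.891 kg·m².
Taking anticlockwise as positive: τ₁ = +(59.5)(0.612) = +36.41 N·m; τ₂ = −(16.6)(0.612) = −10.16 N·m.
Net torque τ = 26.25 N·m.
α = τ/I = 26.25/1.891 = 13.88 rad/s².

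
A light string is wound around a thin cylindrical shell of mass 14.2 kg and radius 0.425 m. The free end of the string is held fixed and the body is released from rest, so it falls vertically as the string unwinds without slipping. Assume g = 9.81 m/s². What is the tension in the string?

Translation: Mg − T = Ma. Rotation about the center: TR = Iα with I = MR².
With a = αR: T = (I/R²)a = M a, so Mg = (1 + 1.000)Ma.
a = g/(1 + 1.000) = 9.81/2.000 = 4.905 m/s².
T = 1.000·M·a = (1.000)(14.2)(4.905) = 69.65 N.

T ≈ 69.7 N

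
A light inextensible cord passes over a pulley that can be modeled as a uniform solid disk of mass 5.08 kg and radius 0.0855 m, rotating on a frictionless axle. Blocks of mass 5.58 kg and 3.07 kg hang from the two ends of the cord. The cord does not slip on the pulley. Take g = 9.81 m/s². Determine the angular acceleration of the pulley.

α ≈ 25.7 rad/s²

I = ½MR² = (1/2)(5.08)(0.0855)² = 0.01857 kg·m².
Heavier block: m₁g − T₁ = m₁a. Lighter block: T₂ − m₂g = m₂a.
Pulley: (T₁ − T₂)R = Iα = I(a/R), so T₁ − T₂ = (I/R²)a = (1/2)M_p a = 2.540·a.
Adding the three: (m₁ − m₂)g = (m₁ + m₂ + 2.540)a, so a = (5.58 − 3.07)(9.81)/(5.58 + 3.07 + 2.540) = 2.200 m/s².
α = a/R = 2.200/0.0855 = 25.74 rad/s².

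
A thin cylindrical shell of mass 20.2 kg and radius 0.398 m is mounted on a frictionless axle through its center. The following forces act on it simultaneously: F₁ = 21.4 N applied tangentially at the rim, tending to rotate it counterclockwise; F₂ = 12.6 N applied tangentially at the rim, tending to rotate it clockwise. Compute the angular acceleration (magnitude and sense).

I = MR² = (20.2)(0.398)² = 3.200 kg·m².
Taking counterclockwise as positive: τ₁ = +(21.4)(0.398) = +8.517 N·m; τ₂ = −(12.6)(0.398) = −5.015 N·m.
Net torque τ = 3.502 N·m.
α = τ/I = 3.502/3.200 = 1.095 rad/s².

α ≈ 1.09 rad/s², counterclockwise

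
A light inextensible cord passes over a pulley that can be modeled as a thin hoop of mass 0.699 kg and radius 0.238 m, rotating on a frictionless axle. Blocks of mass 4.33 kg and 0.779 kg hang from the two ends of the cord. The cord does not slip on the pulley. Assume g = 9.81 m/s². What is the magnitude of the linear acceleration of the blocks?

I = MR² = (0.699)(0.238)² = 0.03959 kg·m².
Heavier block: m₁g − T₁ = m₁a. Lighter block: T₂ − m₂g = m₂a.
Pulley: (T₁ − T₂)R = Iα = I(a/R), so T₁ − T₂ = (I/R²)a = 1·M_p a = 0.6990·a.
Adding the three: (m₁ − m₂)g = (m₁ + m₂ + 0.6990)a, so a = (4.33 − 0.779)(9.81)/(4.33 + 0.779 + 0.6990) = 5.998 m/s².

a ≈ 6.00 m/s²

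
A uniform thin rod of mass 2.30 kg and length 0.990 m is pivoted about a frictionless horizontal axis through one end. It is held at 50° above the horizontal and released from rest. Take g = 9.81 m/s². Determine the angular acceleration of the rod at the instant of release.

α ≈ 9.55 rad/s²

About the pivot, I = (1/3)ML² = (1/3)(2.30)(0.990)² = 0.7514 kg·m².
The weight acts at the center, a distance L/2 = 0.4950 m from the pivot; τ = Mg(L/2) cos 50° = 7.179 N·m.
α = τ/I = 7.179/0.7514 = 9.554 rad/s².
(Equivalently α = (3g/(2L)) cos 50° = 9.554 rad/s².)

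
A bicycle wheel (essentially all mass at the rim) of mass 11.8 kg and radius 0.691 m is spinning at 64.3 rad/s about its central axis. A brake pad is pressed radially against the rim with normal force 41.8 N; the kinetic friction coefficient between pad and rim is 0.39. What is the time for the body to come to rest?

I = MR² = (11.8)(0.691)² = 5.634 kg·m².
Friction force f = μN = (0.39)(41.8) = 16.30 N at the rim; torque magnitude τ = fR = 11.26 N·m, opposing ω.
|α| = τ/I = 11.26/5.634 = 1.999 rad/s² (deceleration).
0 = ω₀ − |α|t ⇒ t = ω₀/|α| = 64.3/1.999 = 32.16 s.

t ≈ 32.2 s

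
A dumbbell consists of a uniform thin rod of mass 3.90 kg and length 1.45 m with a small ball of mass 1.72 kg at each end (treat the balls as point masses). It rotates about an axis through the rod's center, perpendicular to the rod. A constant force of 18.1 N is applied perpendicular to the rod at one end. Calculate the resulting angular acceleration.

α ≈ 5.27 rad/s²

I_rod = (1/12)ML² = (1/12)(3.90)(1.45)² = 0.6833 kg·m².
I_balls = 2·m·(L/2)² = 2(1.72)(0.7250)² = 1.808 kg·m².
Total I = 2.491 kg·m².
τ = F·(L/2) = (18.1)(0.725) = 13.12 N·m.
α = τ/I = 13.12/2.491 = 5.267 rad/s².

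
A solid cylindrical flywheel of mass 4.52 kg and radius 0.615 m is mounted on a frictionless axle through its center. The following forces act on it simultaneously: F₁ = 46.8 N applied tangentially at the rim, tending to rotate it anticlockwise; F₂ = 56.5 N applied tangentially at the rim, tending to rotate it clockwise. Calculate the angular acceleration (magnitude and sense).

α ≈ 6.98 rad/s², clockwise

I = ½MR² = (1/2)(4.52)(0.615)² = 0.8548 kg·m².
Taking anticlockwise as positive: τ₁ = +(46.8)(0.615) = +28.78 N·m; τ₂ = −(56.5)(0.615) = −34.75 N·m.
Net torque τ = -5.966 N·m.
α = τ/I = -5.966/0.8548 = -6.979 rad/s².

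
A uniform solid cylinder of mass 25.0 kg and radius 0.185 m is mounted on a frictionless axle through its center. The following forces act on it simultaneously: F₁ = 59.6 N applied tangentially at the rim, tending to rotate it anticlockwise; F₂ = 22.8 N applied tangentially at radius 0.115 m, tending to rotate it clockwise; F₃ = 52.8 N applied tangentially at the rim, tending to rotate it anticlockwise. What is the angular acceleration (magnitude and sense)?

I = ½MR² = (1/2)(25.0)(0.185)² = 0.4278 kg·m².
Taking anticlockwise as positive: τ₁ = +(59.6)(0.185) = +11.03 N·m; τ₂ = −(22.8)(0.115) = −2.622 N·m; τ₃ = +(52.8)(0.185) = +9.768 N·m.
Net torque τ = 18.17 N·m.
α = τ/I = 18.17/0.4278 = 42.48 rad/s².

α ≈ 42.5 rad/s², anticlockwise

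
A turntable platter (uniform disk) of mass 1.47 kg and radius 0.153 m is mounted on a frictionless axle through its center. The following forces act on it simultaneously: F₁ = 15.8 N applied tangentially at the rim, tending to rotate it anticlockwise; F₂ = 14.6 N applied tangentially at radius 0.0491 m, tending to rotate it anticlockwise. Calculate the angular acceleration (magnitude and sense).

α ≈ 182 rad/s², anticlockwise

I = ½MR² = (1/2)(1.47)(0.153)² = 0.01721 kg·m².
Taking anticlockwise as positive: τ₁ = +(15.8)(0.153) = +2.417 N·m; τ₂ = +(14.6)(0.0491) = +0.7169 N·m.
Net torque τ = 3.134 N·m.
α = τ/I = 3.134/0.01721 = 182.2 rad/s².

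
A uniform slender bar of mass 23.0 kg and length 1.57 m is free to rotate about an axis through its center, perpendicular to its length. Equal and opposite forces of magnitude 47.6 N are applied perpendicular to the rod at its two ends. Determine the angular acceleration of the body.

I = (1/12)ML² = (1/12)(23.0)(1.57)² = 4.724 kg·m².
The couple gives τ = F·(L/2) + F·(L/2) = F L = (47.6)(1.57) = 74.73 N·m.
From τ = Iα: α = 74.73/4.724 = 15.82 rad/s².

α ≈ 15.8 rad/s²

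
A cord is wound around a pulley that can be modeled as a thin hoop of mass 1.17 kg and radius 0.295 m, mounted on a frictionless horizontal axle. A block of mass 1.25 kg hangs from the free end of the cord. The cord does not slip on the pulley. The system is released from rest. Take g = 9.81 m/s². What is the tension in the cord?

I = MR² = (1.17)(0.295)² = 0.1018 kg·m².
Block: mg − T = ma. Pulley: TR = Iα. No-slip: a = αR, so T = (I/R²)a = 1.170·a.
Then mg = (m + 1.170)a, so a = (1.25)(9.81)/(1.25 + 1.170) = 5.067 m/s².
T = 1.170·a = 5.929 N.

T ≈ 5.93 N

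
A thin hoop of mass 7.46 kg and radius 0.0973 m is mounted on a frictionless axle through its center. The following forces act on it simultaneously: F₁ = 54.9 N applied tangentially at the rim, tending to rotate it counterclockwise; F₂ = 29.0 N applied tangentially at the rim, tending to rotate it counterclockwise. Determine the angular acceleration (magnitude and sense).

I = MR² = (7.46)(0.0973)² = 0.07063 kg·m².
Taking counterclockwise as positive: τ₁ = +(54.9)(0.0973) = +5.342 N·m; τ₂ = +(29.0)(0.0973) = +2.822 N·m.
Net torque τ = 8.163 N·m.
α = τ/I = 8.163/0.07063 = 115.6 rad/s².

α ≈ 116 rad/s², counterclockwise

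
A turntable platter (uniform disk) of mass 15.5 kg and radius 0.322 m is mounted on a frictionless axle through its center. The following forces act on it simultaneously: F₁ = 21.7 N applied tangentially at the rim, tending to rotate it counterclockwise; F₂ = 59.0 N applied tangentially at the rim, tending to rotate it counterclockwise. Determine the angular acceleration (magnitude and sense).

I = ½MR² = (1/2)(15.5)(0.322)² = 0.8036 kg·m².
Taking counterclockwise as positive: τ₁ = +(21.7)(0.322) = +6.987 N·m; τ₂ = +(59.0)(0.322) = +19.00 N·m.
Net torque τ = 25.99 N·m.
α = τ/I = 25.99/0.8036 = 32.34 rad/s².

α ≈ 32.3 rad/s², counterclockwise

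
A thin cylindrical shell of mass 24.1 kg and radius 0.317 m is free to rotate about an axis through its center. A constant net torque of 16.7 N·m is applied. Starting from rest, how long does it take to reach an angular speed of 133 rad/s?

I = MR² = (24.1)(0.317)² = 2.422 kg·m².
α = τ/I = 16.7/2.422 = 6.896 rad/s².
ω = αt ⇒ t = ω/α = 133/6.896 = 19.29 s.

t ≈ 19.3 s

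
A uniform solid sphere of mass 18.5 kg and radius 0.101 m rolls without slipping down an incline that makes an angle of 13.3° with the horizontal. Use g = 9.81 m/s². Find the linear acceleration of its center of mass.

a ≈ 1.61 m/s²

Translation along the incline: Mg sinθ − f = Ma.
Rotation about the center: fR = Iα with I = (2/5)MR². No-slip gives a = αR, so f = (I/R²)a = (2/5)M a.
Substituting: Mg sinθ = (1 + 0.4000)Ma, so a = g sinθ/(1 + 0.4000) = (9.81) sin 13.3° / 1.400 = 1.612 m/s².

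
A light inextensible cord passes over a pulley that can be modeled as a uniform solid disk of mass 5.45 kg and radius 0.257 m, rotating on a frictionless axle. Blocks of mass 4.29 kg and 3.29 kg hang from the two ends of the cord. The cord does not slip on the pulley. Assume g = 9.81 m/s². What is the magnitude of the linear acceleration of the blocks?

I = ½MR² = (1/2)(5.45)(0.257)² = 0.1800 kg·m².
Heavier block: m₁g − T₁ = m₁a. Lighter block: T₂ − m₂g = m₂a.
Pulley: (T₁ − T₂)R = Iα = I(a/R), so T₁ − T₂ = (I/R²)a = (1/2)M_p a = 2.725·a.
Adding the three: (m₁ − m₂)g = (m₁ + m₂ + 2.725)a, so a = (4.29 − 3.29)(9.81)/(4.29 + 3.29 + 2.725) = 0.9520 m/s².

a ≈ 0.952 m/s²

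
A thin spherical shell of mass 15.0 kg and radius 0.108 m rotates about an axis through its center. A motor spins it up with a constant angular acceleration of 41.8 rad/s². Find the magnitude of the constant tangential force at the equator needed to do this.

I = (2/3)MR² = (2/3)(15.0)(0.108)² = 0.1166 kg·m².
The required torque is τ = Iα = (0.1166)(41.80) = 4.876 N·m.
A tangential force at the equator gives τ = FR, so F = τ/R = 4.876/0.108 = 45.14 N.

F ≈ 45.1 N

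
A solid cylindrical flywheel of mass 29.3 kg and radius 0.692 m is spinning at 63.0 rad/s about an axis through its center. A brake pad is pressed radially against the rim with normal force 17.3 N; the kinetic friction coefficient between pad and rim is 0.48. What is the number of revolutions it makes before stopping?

I = ½MR² = (1/2)(29.3)(0.692)² = 7.015 kg·m².
Friction force f = μN = (0.48)(17.3) = 8.304 N at the rim; torque magnitude τ = fR = 5.746 N·m, opposing ω.
|α| = τ/I = 5.746/7.015 = 0.8191 rad/s² (deceleration).
ω² = ω₀² − 2|α|θ with ω = 0 ⇒ θ = ω₀²/(2|α|) = 2423 rad = 385.6 rev.

≈ 386 revolutions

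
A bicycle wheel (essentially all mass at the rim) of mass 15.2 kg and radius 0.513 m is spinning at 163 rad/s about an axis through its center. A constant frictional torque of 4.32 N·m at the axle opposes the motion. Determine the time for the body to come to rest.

I = MR² = (15.2)(0.513)² = 4.000 kg·m².
The net torque has magnitude 4.32 N·m, opposing ω.
|α| = τ/I = 4.320/4.000 = 1.080 rad/s² (deceleration).
0 = ω₀ − |α|t ⇒ t = ω₀/|α| = 163/1.080 = 150.9 s.

t ≈ 151 s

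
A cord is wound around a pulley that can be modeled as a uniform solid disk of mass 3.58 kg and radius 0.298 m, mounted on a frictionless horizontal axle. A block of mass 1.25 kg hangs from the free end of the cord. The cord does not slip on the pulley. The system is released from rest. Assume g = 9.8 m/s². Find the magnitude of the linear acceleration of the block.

a ≈ 4.03 m/s²

I = ½MR² = (1/2)(3.58)(0.298)² = 0.1590 kg·m².
Block: mg − T = ma. Pulley: TR = Iα. No-slip: a = αR, so T = (I/R²)a = 1.790·a.
Then mg = (m + 1.790)a, so a = (1.25)(9.8)/(1.25 + 1.790) = 4.030 m/s².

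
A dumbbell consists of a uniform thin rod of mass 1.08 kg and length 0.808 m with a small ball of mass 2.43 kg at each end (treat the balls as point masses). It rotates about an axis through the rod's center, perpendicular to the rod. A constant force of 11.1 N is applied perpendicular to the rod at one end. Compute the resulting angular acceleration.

α ≈ 5.26 rad/s²

I_rod = (1/12)ML² = (1/12)(1.08)(0.808)² = 0.05876 kg·m².
I_balls = 2·m·(L/2)² = 2(2.43)(0.4040)² = 0.7932 kg·m².
Total I = 0.8520 kg·m².
τ = F·(L/2) = (11.1)(0.404) = 4.484 N·m.
α = τ/I = 4.484/0.8520 = 5.263 rad/s².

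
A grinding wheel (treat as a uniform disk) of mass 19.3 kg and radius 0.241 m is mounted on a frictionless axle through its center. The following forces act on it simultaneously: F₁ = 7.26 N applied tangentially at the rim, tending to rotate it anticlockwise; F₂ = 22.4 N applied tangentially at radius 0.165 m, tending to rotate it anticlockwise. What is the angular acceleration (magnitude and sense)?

I = ½MR² = (1/2)(19.3)(0.241)² = 0.5605 kg·m².
Taking anticlockwise as positive: τ₁ = +(7.26)(0.241) = +1.750 N·m; τ₂ = +(22.4)(0.165) = +3.696 N·m.
Net torque τ = 5.446 N·m.
α = τ/I = 5.446/0.5605 = 9.716 rad/s².

α ≈ 9.72 rad/s², anticlockwise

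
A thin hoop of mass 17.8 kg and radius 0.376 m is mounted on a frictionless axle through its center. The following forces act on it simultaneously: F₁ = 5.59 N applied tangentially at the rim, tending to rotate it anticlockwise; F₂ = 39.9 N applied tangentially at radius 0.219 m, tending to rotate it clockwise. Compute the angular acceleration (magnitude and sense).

I = MR² = (17.8)(0.376)² = 2.516 kg·m².
Taking anticlockwise as positive: τ₁ = +(5.59)(0.376) = +2.102 N·m; τ₂ = −(39.9)(0.219) = −8.738 N·m.
Net torque τ = -6.636 N·m.
α = τ/I = -6.636/2.516 = -2.637 rad/s².

α ≈ 2.64 rad/s², clockwise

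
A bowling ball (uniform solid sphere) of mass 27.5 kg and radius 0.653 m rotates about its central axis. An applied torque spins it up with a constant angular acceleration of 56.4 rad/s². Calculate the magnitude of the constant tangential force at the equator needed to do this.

F ≈ 405 N

I = (2/5)MR² = (2/5)(27.5)(0.653)² = 4.690 kg·m².
The required torque is τ = Iα = (4.690)(56.40) = 264.5 N·m.
A tangential force at the equator gives τ = FR, so F = τ/R = 264.5/0.653 = 405.1 N.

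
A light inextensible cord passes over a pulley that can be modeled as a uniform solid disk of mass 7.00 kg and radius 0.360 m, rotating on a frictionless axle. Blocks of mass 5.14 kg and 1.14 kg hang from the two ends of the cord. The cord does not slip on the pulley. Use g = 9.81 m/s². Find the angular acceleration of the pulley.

I = ½MR² = (1/2)(7.00)(0.360)² = 0.4536 kg·m².
Heavier block: m₁g − T₁ = m₁a. Lighter block: T₂ − m₂g = m₂a.
Pulley: (T₁ − T₂)R = Iα = I(a/R), so T₁ − T₂ = (I/R²)a = (1/2)M_p a = 3.500·a.
Adding the three: (m₁ − m₂)g = (m₁ + m₂ + 3.500)a, so a = (5.14 − 1.14)(9.81)/(5.14 + 1.14 + 3.500) = 4.012 m/s².
α = a/R = 4.012/0.360 = 11.15 rad/s².

α ≈ 11.1 rad/s²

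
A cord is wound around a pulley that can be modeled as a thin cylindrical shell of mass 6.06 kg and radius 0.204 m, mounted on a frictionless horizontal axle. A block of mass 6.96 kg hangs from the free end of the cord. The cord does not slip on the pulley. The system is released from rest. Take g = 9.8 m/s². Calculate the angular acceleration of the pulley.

I = MR² = (6.06)(0.204)² = 0.2522 kg·m².
Block: mg − T = ma. Pulley: TR = Iα. No-slip: a = αR, so T = (I/R²)a = 6.060·a.
Then mg = (m + 6.060)a, so a = (6.96)(9.8)/(6.96 + 6.060) = 5.239 m/s².
α = a/R = 5.239/0.204 = 25.68 rad/s².

α ≈ 25.7 rad/s²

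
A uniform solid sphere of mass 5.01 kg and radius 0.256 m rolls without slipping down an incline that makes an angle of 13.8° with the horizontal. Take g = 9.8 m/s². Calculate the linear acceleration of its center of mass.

a ≈ 1.67 m/s²

Translation along the incline: Mg sinθ − f = Ma.
Rotation about the center: fR = Iα with I = (2/5)MR². No-slip gives a = αR, so f = (I/R²)a = (2/5)M a.
Substituting: Mg sinθ = (1 + 0.4000)Ma, so a = g sinθ/(1 + 0.4000) = (9.8) sin 13.8° / 1.400 = 1.670 m/s².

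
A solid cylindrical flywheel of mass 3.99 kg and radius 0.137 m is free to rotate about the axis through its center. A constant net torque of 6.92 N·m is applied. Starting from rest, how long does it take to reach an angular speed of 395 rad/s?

I = ½MR² = (1/2)(3.99)(0.137)² = 0.03744 kg·m².
α = τ/I = 6.92/0.03744 = 184.8 rad/s².
ω = αt ⇒ t = ω/α = 395/184.8 = 2.137 s.

t ≈ 2.14 s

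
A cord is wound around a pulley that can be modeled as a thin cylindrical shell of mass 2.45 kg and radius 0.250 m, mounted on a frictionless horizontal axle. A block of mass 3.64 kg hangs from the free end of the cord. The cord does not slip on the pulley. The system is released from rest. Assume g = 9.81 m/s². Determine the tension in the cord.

I = MR² = (2.45)(0.250)² = 0.1531 kg·m².
Block: mg − T = ma. Pulley: TR = Iα. No-slip: a = αR, so T = (I/R²)a = 2.450·a.
Then mg = (m + 2.450)a, so a = (3.64)(9.81)/(3.64 + 2.450) = 5.863 m/s².
T = 2.450·a = 14.37 N.

T ≈ 14.4 N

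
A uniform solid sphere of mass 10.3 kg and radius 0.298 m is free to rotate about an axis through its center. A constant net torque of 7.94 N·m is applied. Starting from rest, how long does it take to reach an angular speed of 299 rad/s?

I = (2/5)MR² = (2/5)(10.3)(0.298)² = 0.3659 kg·m².
α = τ/I = 7.94/0.3659 = 21.70 rad/s².
ω = αt ⇒ t = ω/α = 299/21.70 = 13.78 s.

t ≈ 13.8 s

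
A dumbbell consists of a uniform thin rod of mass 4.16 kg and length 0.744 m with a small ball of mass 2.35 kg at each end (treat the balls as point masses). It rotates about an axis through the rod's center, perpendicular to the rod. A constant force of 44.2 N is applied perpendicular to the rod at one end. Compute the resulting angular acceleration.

I_rod = (1/12)ML² = (1/12)(4.16)(0.744)² = 0.1919 kg·m².
I_balls = 2·m·(L/2)² = 2(2.35)(0.3720)² = 0.6504 kg·m².
Total I = 0.8423 kg·m².
τ = F·(L/2) = (44.2)(0.372) = 16.44 N·m.
α = τ/I = 16.44/0.8423 = 19.52 rad/s².

α ≈ 19.5 rad/s²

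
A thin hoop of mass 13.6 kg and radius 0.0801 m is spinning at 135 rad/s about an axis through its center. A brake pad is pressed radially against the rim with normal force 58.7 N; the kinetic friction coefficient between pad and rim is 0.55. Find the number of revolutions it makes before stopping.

≈ 48.9 revolutions

I = MR² = (13.6)(0.0801)² = 0.08726 kg·m².
Friction force f = μN = (0.55)(58.7) = 32.29 N at the rim; torque magnitude τ = fR = 2.586 N·m, opposing ω.
|α| = τ/I = 2.586/0.08726 = 29.64 rad/s² (deceleration).
ω² = ω₀² − 2|α|θ with ω = 0 ⇒ θ = ω₀²/(2|α|) = 307.5 rad = 48.94 rev.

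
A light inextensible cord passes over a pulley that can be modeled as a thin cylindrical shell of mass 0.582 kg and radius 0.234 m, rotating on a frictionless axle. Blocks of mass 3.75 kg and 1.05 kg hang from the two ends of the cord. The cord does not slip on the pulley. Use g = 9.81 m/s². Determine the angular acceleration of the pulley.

α ≈ 21.0 rad/s²

I = MR² = (0.582)(0.234)² = 0.03187 kg·m².
Heavier block: m₁g − T₁ = m₁a. Lighter block: T₂ − m₂g = m₂a.
Pulley: (T₁ − T₂)R = Iα = I(a/R), so T₁ − T₂ = (I/R²)a = 1·M_p a = 0.5820·a.
Adding the three: (m₁ − m₂)g = (m₁ + m₂ + 0.5820)a, so a = (3.75 − 1.05)(9.81)/(3.75 + 1.05 + 0.5820) = 4.921 m/s².
α = a/R = 4.921/0.234 = 21.03 rad/s².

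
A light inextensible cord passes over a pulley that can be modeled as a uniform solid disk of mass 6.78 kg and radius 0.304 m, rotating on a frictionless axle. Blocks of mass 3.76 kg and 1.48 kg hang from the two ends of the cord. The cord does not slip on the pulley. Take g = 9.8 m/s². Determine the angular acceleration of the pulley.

α ≈ 8.52 rad/s²

I = ½MR² = (1/2)(6.78)(0.304)² = 0.3133 kg·m².
Heavier block: m₁g − T₁ = m₁a. Lighter block: T₂ − m₂g = m₂a.
Pulley: (T₁ − T₂)R = Iα = I(a/R), so T₁ − T₂ = (I/R²)a = (1/2)M_p a = 3.390·a.
Adding the three: (m₁ − m₂)g = (m₁ + m₂ + 3.390)a, so a = (3.76 − 1.48)(9.8)/(3.76 + 1.48 + 3.390) = 2.589 m/s².
α = a/R = 2.589/0.304 = 8.517 rad/s².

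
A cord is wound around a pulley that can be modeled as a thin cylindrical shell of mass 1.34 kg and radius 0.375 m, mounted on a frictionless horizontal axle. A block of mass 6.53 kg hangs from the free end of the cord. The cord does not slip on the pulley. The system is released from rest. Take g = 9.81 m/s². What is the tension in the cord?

T ≈ 10.9 N

I = MR² = (1.34)(0.375)² = 0.1884 kg·m².
Block: mg − T = ma. Pulley: TR = Iα. No-slip: a = αR, so T = (I/R²)a = 1.340·a.
Then mg = (m + 1.340)a, so a = (6.53)(9.81)/(6.53 + 1.340) = 8.140 m/s².
T = 1.340·a = 10.91 N.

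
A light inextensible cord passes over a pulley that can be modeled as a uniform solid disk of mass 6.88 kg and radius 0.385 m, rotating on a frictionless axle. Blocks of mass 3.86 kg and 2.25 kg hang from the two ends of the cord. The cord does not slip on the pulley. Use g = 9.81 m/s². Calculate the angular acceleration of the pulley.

I = ½MR² = (1/2)(6.88)(0.385)² = 0.5099 kg·m².
Heavier block: m₁g − T₁ = m₁a. Lighter block: T₂ − m₂g = m₂a.
Pulley: (T₁ − T₂)R = Iα = I(a/R), so T₁ − T₂ = (I/R²)a = (1/2)M_p a = 3.440·a.
Adding the three: (m₁ − m₂)g = (m₁ + m₂ + 3.440)a, so a = (3.86 − 2.25)(9.81)/(3.86 + 2.25 + 3.440) = 1.654 m/s².
α = a/R = 1.654/0.385 = 4.296 rad/s².

α ≈ 4.30 rad/s²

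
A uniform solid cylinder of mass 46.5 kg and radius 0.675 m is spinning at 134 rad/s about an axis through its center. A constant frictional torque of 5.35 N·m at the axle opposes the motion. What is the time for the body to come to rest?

I = ½MR² = (1/2)(46.5)(0.675)² = 10.59 kg·m².
The net torque has magnitude 5.35 N·m, opposing ω.
|α| = τ/I = 5.350/10.59 = 0.5050 rad/s² (deceleration).
0 = ω₀ − |α|t ⇒ t = ω₀/|α| = 134/0.5050 = 265.3 s.

t ≈ 265 s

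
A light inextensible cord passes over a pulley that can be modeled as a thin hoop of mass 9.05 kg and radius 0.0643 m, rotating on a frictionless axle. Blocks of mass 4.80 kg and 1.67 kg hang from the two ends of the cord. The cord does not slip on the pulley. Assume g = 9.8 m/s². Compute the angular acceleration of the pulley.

I = MR² = (9.05)(0.0643)² = 0.03742 kg·m².
Heavier block: m₁g − T₁ = m₁a. Lighter block: T₂ − m₂g = m₂a.
Pulley: (T₁ − T₂)R = Iα = I(a/R), so T₁ − T₂ = (I/R²)a = 1·M_p a = 9.050·a.
Adding the three: (m₁ − m₂)g = (m₁ + m₂ + 9.050)a, so a = (4.80 − 1.67)(9.8)/(4.80 + 1.67 + 9.050) = 1.976 m/s².
α = a/R = 1.976/0.0643 = 30.74 rad/s².

α ≈ 30.7 rad/s²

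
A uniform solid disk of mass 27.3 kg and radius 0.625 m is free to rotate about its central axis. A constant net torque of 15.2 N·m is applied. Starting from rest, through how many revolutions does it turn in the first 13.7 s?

≈ 42.6 revolutions

I = ½MR² = (1/2)(27.3)(0.625)² = 5.332 kg·m².
α = τ/I = 15.2/5.332 = 2.851 rad/s².
θ = ½αt² = ½(2.851)(13.7)² = 267.5 rad.
Revolutions = θ/(2π) = 42.58.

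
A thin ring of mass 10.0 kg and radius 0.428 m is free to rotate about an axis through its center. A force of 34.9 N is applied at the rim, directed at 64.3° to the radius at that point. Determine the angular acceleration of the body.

α ≈ 7.35 rad/s²

I = MR² = (10.0)(0.428)² = 1.832 kg·m².
Only the tangential component produces torque: τ = F R sinθ = (34.9)(0.428) sin 64.3° = 13.46 N·m.
From τ = Iα: α = 13.46/1.832 = 7.348 rad/s².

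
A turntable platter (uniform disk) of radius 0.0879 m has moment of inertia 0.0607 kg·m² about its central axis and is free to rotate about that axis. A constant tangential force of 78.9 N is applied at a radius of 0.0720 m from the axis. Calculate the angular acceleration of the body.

τ = F·r = (78.9)(0.0720) = 5.681 N·m.
Newton's second law for rotation, τ = Iα, gives α = τ/I = 5.681/0.06070 = 93.59 rad/s².

α ≈ 93.6 rad/s²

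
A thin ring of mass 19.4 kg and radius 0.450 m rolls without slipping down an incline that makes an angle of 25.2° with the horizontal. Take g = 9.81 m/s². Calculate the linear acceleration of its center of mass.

a ≈ 2.09 m/s²

Translation along the incline: Mg sinθ − f = Ma.
Rotation about the center: fR = Iα with I = MR². No-slip gives a = αR, so f = (I/R²)a = M a.
Substituting: Mg sinθ = (1 + 1.000)Ma, so a = g sinθ/(1 + 1.000) = (9.81) sin 25.2° / 2.000 = 2.088 m/s².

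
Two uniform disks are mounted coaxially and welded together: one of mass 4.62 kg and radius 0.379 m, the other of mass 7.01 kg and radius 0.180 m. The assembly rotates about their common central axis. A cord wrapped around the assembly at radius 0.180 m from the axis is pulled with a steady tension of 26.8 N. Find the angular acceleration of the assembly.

α ≈ 10.8 rad/s²

I = ½M₁R₁² + ½M₂R₂² = ½(4.62)(0.379)² + ½(7.01)(0.180)² = 0.4454 kg·m².
τ = F r = (26.8)(0.180) = 4.824 N·m.
α = τ/I = 4.824/0.4454 = 10.83 rad/s².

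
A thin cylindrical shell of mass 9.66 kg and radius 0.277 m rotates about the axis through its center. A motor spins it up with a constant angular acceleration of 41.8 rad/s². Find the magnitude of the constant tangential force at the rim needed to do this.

F ≈ 112 N

I = MR² = (9.66)(0.277)² = 0.7412 kg·m².
The required torque is τ = Iα = (0.7412)(41.80) = 30.98 N·m.
A tangential force at the rim gives τ = FR, so F = τ/R = 30.98/0.277 = 111.8 N.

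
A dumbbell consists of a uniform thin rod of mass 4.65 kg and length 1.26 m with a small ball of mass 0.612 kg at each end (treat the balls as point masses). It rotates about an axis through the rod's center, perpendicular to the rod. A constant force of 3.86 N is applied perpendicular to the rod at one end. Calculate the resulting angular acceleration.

α ≈ 2.21 rad/s²

I_rod = (1/12)ML² = (1/12)(4.65)(1.26)² = 0.6152 kg·m².
I_balls = 2·m·(L/2)² = 2(0.612)(0.6300)² = 0.4858 kg·m².
Total I = 1.101 kg·m².
τ = F·(L/2) = (3.86)(0.630) = 2.432 N·m.
α = τ/I = 2.432/1.101 = 2.209 rad/s².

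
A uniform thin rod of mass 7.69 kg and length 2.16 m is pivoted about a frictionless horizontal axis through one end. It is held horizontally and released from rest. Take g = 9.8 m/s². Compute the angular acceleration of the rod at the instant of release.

α ≈ 6.81 rad/s²

About the pivot, I = (1/3)ML² = (1/3)(7.69)(2.16)² = 11.96 kg·m².
The weight acts at the center, a distance L/2 = 1.080 m from the pivot; τ = Mg(L/2) = 81.39 N·m.
α = τ/I = 81.39/11.96 = 6.806 rad/s².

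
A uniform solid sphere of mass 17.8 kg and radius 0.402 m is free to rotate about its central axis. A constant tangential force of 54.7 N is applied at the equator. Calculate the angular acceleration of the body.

α ≈ 19.1 rad/s²

I = (2/5)MR² = (2/5)(17.8)(0.402)² = 1.151 kg·m².
τ = F R = (54.7)(0.402) = 21.99 N·m.
Newton's second law for rotation, τ = Iα, gives α = τ/I = 21.99/1.151 = 19.11 rad/s².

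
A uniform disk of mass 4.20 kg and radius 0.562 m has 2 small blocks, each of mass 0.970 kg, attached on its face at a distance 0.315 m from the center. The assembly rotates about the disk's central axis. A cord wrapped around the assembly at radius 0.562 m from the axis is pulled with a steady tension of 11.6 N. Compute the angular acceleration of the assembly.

α ≈ 7.62 rad/s²

I_disk = ½MR² = ½(4.20)(0.562)² = 0.6633 kg·m².
I_blocks = 2·m·r² = 2(0.970)(0.315)² = 0.1925 kg·m².
Total I = 0.8558 kg·m².
τ = F r = (11.6)(0.562) = 6.519 N·m.
α = τ/I = 6.519/0.8558 = 7.618 rad/s².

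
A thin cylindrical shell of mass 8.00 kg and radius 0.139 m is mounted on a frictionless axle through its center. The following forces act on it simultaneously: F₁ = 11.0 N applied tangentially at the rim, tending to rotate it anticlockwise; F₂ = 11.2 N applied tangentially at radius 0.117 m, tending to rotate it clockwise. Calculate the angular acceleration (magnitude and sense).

I = MR² = (8.00)(0.139)² = 0.1546 kg·m².
Taking anticlockwise as positive: τ₁ = +(11.0)(0.139) = +1.529 N·m; τ₂ = −(11.2)(0.117) = −1.310 N·m.
Net torque τ = 0.2186 N·m.
α = τ/I = 0.2186/0.1546 = 1.414 rad/s².

α ≈ 1.41 rad/s², anticlockwise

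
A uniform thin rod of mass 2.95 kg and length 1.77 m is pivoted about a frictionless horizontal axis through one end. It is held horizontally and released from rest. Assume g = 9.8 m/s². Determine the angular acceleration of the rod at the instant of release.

About the pivot, I = (1/3)ML² = (1/3)(2.95)(1.77)² = 3.081 kg·m².
The weight acts at the center, a distance L/2 = 0.8850 m from the pivot; τ = Mg(L/2) = 25.59 N·m.
α = τ/I = 25.59/3.081 = 8.305 rad/s².
(Equivalently α = (3g/(2L)) = 8.305 rad/s².)

α ≈ 8.31 rad/s²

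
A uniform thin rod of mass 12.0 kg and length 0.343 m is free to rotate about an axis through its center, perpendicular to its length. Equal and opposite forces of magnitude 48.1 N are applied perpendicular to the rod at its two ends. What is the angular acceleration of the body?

I = (1/12)ML² = (1/12)(12.0)(0.343)² = 0.1176 kg·m².
The couple gives τ = F·(L/2) + F·(L/2) = F L = (48.1)(0.343) = 16.50 N·m.
From τ = Iα: α = 16.50/0.1176 = 140.2 rad/s².

α ≈ 140 rad/s²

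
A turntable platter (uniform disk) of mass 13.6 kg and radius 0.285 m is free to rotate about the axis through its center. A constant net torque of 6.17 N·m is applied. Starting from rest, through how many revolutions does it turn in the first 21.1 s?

I = ½MR² = (1/2)(13.6)(0.285)² = 0.5523 kg·m².
α = τ/I = 6.17/0.5523 = 11.17 rad/s².
θ = ½αt² = ½(11.17)(21.1)² = 2487 rad.
Revolutions = θ/(2π) = 395.8.

≈ 396 revolutions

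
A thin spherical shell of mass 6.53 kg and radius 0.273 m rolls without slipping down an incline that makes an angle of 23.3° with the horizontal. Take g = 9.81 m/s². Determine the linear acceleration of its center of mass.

Translation along the incline: Mg sinθ − f = Ma.
Rotation about the center: fR = Iα with I = (2/3)MR². No-slip gives a = αR, so f = (I/R²)a = (2/3)M a.
Substituting: Mg sinθ = (1 + 0.6667)Ma, so a = g sinθ/(1 + 0.6667) = (9.81) sin 23.3° / 1.667 = 2.328 m/s².

a ≈ 2.33 m/s²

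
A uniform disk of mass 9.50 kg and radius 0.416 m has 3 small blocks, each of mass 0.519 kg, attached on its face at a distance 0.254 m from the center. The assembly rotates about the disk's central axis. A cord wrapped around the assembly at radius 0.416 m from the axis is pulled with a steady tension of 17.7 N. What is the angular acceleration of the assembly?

I_disk = ½MR² = ½(9.50)(0.416)² = 0.8220 kg·m².
I_blocks = 3·m·r² = 3(0.519)(0.254)² = 0.1005 kg·m².
Total I = 0.9225 kg·m².
τ = F r = (17.7)(0.416) = 7.363 N·m.
α = τ/I = 7.363/0.9225 = 7.982 rad/s².

α ≈ 7.98 rad/s²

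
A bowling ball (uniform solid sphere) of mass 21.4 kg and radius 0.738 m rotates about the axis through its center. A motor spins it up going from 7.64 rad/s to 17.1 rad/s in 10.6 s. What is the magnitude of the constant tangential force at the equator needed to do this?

F ≈ 5.64 N

I = (2/5)MR² = (2/5)(21.4)(0.738)² = 4.662 kg·m².
α = Δω/Δt = (17.1 − 7.64)/10.6 = 0.8925 rad/s².
The required torque is τ = Iα = (4.662)(0.8925) = 4.161 N·m.
A tangential force at the equator gives τ = FR, so F = τ/R = 4.161/0.738 = 5.638 N.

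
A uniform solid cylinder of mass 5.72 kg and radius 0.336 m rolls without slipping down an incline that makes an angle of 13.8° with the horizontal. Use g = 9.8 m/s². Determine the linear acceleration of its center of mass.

a ≈ 1.56 m/s²

Translation along the incline: Mg sinθ − f = Ma.
Rotation about the center: fR = Iα with I = ½MR². No-slip gives a = αR, so f = (I/R²)a = (1/2)M a.
Substituting: Mg sinθ = (1 + 0.5000)Ma, so a = g sinθ/(1 + 0.5000) = (9.8) sin 13.8° / 1.500 = 1.558 m/s².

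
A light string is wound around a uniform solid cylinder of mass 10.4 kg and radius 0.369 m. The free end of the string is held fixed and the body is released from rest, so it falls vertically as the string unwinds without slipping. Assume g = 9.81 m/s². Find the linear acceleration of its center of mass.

Translation: Mg − T = Ma. Rotation about the center: TR = Iα with I = ½MR².
With a = αR: T = (I/R²)a = (1/2)M a, so Mg = (1 + 0.5000)Ma.
a = g/(1 + 0.5000) = 9.81/1.500 = 6.540 m/s².

a ≈ 6.54 m/s²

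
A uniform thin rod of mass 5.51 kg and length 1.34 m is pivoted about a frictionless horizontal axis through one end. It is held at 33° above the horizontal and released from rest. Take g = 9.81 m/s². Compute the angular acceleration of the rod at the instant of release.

α ≈ 9.21 rad/s²

About the pivot, I = (1/3)ML² = (1/3)(5.51)(1.34)² = 3.298 kg·m².
The weight acts at the center, a distance L/2 = 0.6700 m from the pivot; τ = Mg(L/2) cos 33° = 30.37 N·m.
α = τ/I = 30.37/3.298 = 9.210 rad/s².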